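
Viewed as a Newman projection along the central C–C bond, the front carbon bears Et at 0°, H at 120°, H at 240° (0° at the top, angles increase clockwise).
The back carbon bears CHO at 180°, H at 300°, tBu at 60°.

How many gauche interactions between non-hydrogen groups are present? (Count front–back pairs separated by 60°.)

1

Non-H gauche pairs: Et(0°)/tBu(60°) — 1 interaction.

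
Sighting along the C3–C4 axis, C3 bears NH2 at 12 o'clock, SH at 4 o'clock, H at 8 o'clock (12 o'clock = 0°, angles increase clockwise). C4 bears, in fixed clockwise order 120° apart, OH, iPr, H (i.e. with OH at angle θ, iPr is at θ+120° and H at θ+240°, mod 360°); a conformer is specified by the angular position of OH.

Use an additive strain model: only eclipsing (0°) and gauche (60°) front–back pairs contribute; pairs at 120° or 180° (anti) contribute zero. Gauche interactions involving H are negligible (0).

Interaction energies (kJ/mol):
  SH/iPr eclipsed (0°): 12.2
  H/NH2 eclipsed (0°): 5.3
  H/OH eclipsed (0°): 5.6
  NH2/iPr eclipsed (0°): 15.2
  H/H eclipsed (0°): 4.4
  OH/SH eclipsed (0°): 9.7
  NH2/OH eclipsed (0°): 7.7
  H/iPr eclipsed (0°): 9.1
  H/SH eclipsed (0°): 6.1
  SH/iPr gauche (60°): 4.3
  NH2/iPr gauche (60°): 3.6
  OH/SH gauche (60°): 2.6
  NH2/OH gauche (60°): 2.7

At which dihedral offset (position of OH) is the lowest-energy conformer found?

180°

OH at 0° (eclipsed): NH2–OH eclipsed, SH–iPr eclipsed, H–H eclipsed; 7.7 + 12.2 + 4.4 = 24.3 kJ/mol.
OH at 60° (staggered): NH2–OH gauche, SH–OH gauche, SH–iPr gauche; 2.7 + 2.6 + 4.3 = 9.6 kJ/mol.
OH at 120° (eclipsed): NH2–H eclipsed, SH–OH eclipsed, H–iPr eclipsed; 5.3 + 9.7 + 9.1 = 24.1 kJ/mol.
OH at 180° (staggered): NH2–iPr gauche, SH–OH gauche; 3.6 + 2.6 = 6.2 kJ/mol.
OH at 240° (eclipsed): NH2–iPr eclipsed, SH–H eclipsed, H–OH eclipsed; 15.2 + 6.1 + 5.6 = 26.9 kJ/mol.
OH at 300° (staggered): NH2–OH gauche, NH2–iPr gauche, SH–iPr gauche; 2.7 + 3.6 + 4.3 = 10.6 kJ/mol.
The minimum (6.2 kJ/mol) occurs with OH at 180°.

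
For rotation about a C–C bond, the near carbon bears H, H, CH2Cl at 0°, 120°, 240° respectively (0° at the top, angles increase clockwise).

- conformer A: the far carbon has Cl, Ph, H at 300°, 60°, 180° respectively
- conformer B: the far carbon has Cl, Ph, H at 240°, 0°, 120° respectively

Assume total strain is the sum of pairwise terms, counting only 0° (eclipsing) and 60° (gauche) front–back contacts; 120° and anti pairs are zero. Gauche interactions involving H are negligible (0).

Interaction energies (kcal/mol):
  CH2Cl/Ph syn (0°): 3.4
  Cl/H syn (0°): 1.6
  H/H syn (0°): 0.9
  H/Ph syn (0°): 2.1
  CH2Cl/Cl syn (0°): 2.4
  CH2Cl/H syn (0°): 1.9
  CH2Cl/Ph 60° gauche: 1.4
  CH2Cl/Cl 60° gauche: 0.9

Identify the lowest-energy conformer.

A

A (staggered): CH2Cl–Cl gauche; 0.9 = 0.9 kcal/mol.
B (eclipsed): H–Ph eclipsed, H–H eclipsed, CH2Cl–Cl eclipsed; 2.1 + 0.9 + 2.4 = 5.4 kcal/mol.
A has the lowest total (0.9 kcal/mol).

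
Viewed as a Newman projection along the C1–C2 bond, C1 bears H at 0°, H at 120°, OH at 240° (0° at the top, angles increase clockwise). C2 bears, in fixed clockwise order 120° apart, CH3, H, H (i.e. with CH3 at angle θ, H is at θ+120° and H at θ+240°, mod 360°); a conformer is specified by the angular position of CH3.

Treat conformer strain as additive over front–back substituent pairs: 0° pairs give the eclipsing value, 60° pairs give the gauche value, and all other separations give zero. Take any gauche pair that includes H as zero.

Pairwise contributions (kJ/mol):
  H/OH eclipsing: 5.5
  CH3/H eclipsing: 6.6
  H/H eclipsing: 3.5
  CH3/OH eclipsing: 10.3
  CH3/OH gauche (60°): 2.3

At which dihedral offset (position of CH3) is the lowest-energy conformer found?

60°

CH3 at 0° (eclipsed): H(0°)/CH3(0°) eclipsed 6.6; H(120°)/H(120°) eclipsed 3.5; OH(240°)/H(240°) eclipsed 5.5 → 15.6 kJ/mol.
CH3 at 60° (staggered): no non-H gauche contacts → 0.0 kJ/mol.
CH3 at 120° (eclipsed): H(0°)/H(0°) eclipsed 3.5; H(120°)/CH3(120°) eclipsed 6.6; OH(240°)/H(240°) eclipsed 5.5 → 15.6 kJ/mol.
CH3 at 180° (staggered): OH(240°)/CH3(180°) gauche 2.3 → 2.3 kJ/mol.
CH3 at 240° (eclipsed): H(0°)/H(0°) eclipsed 3.5; H(120°)/H(120°) eclipsed 3.5; OH(240°)/CH3(240°) eclipsed 10.3 → 17.3 kJ/mol.
CH3 at 300° (staggered): OH(240°)/CH3(300°) gauche 2.3 → 2.3 kJ/mol.
The minimum (0.0 kJ/mol) occurs with CH3 at 60°.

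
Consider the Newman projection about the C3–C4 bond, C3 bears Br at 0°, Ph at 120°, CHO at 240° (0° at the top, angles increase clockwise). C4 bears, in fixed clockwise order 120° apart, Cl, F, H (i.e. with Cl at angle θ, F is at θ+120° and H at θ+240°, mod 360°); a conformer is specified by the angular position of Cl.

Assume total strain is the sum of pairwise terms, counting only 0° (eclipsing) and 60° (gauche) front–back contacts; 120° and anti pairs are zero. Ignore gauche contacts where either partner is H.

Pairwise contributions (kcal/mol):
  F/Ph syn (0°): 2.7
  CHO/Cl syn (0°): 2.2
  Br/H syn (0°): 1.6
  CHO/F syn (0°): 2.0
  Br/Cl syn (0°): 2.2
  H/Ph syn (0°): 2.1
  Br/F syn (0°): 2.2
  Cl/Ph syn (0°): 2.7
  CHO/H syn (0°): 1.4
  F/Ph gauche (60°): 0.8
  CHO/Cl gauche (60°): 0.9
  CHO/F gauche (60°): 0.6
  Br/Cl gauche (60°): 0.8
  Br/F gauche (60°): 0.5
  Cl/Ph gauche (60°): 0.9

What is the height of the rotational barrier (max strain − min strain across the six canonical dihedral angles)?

Cl at 0° (eclipsed): Br(0°)/Cl(0°) eclipsed 2.2; Ph(120°)/F(120°) eclipsed 2.7; CHO(240°)/H(240°) eclipsed 1.4 → 6.3 kcal/mol.
Cl at 60° (staggered): Br(0°)/Cl(60°) gauche 0.8; Ph(120°)/Cl(60°) gauche 0.9; Ph(120°)/F(180°) gauche 0.8; CHO(240°)/F(180°) gauche 0.6 → 3.1 kcal/mol.
Cl at 120° (eclipsed): Br(0°)/H(0°) eclipsed 1.6; Ph(120°)/Cl(120°) eclipsed 2.7; CHO(240°)/F(240°) eclipsed 2.0 → 6.3 kcal/mol.
Cl at 180° (staggered): Br(0°)/F(300°) gauche 0.5; Ph(120°)/Cl(180°) gauche 0.9; CHO(240°)/Cl(180°) gauche 0.9; CHO(240°)/F(300°) gauche 0.6 → 2.9 kcal/mol.
Cl at 240° (eclipsed): Br(0°)/F(0°) eclipsed 2.2; Ph(120°)/H(120°) eclipsed 2.1; CHO(240°)/Cl(240°) eclipsed 2.2 → 6.5 kcal/mol.
Cl at 300° (staggered): Br(0°)/Cl(300°) gauche 0.8; Br(0°)/F(60°) gauche 0.5; Ph(120°)/F(60°) gauche 0.8; CHO(240°)/Cl(300°) gauche 0.9 → 3.0 kcal/mol.
Max at 240° (6.5 kcal/mol), min at 180° (2.9 kcal/mol); barrier = 3.6 kcal/mol.

3.6 kcal/mol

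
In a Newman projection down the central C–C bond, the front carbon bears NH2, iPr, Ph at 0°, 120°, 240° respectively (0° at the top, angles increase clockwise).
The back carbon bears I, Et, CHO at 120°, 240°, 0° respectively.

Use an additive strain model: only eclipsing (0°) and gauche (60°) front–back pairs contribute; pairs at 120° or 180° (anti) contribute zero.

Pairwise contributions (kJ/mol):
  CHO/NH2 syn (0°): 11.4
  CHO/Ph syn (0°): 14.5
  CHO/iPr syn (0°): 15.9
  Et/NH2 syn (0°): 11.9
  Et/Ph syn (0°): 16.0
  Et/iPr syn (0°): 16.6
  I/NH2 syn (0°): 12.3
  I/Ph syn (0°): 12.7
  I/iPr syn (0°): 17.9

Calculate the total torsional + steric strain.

This conformer (eclipsed): NH2(0°)/CHO(0°) eclipsed 11.4; iPr(120°)/I(120°) eclipsed 17.9; Ph(240°)/Et(240°) eclipsed 16.0 → 45.3 kJ/mol.

45.3 kJ/mol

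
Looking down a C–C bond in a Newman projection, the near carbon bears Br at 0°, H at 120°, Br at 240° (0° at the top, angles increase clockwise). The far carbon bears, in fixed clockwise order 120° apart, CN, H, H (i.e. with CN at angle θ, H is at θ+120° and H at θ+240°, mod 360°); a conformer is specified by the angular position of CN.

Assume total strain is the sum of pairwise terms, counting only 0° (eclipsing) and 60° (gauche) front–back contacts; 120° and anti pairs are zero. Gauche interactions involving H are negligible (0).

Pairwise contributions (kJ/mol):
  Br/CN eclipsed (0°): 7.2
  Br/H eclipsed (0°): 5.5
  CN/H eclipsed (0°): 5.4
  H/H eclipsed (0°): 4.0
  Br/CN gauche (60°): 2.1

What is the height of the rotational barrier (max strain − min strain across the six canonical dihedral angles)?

CN at 0° (eclipsed): Br–CN eclipsed, H–H eclipsed, Br–H eclipsed; 7.2 + 4.0 + 5.5 = 16.7 kJ/mol.
CN at 60° (staggered): Br–CN gauche; 2.1 = 2.1 kJ/mol.
CN at 120° (eclipsed): Br–H eclipsed, H–CN eclipsed, Br–H eclipsed; 5.5 + 5.4 + 5.5 = 16.4 kJ/mol.
CN at 180° (staggered): Br–CN gauche; 2.1 = 2.1 kJ/mol.
CN at 240° (eclipsed): Br–H eclipsed, H–H eclipsed, Br–CN eclipsed; 5.5 + 4.0 + 7.2 = 16.7 kJ/mol.
CN at 300° (staggered): Br–CN gauche, Br–CN gauche; 2.1 + 2.1 = 4.2 kJ/mol.
Max at 0° (16.7 kJ/mol), min at 60° (2.1 kJ/mol); barrier = 14.6 kJ/mol.

14.6 kJ/mol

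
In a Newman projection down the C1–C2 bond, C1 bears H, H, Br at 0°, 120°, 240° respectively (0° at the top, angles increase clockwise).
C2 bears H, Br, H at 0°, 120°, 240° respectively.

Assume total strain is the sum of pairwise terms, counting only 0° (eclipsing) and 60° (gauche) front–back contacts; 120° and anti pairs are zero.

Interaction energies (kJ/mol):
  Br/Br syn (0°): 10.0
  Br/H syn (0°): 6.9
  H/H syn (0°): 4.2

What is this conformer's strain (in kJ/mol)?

This conformer (eclipsed): H(0°)/H(0°) eclipsed 4.2; H(120°)/Br(120°) eclipsed 6.9; Br(240°)/H(240°) eclipsed 6.9 → 18.0 kJ/mol.

18.0 kJ/mol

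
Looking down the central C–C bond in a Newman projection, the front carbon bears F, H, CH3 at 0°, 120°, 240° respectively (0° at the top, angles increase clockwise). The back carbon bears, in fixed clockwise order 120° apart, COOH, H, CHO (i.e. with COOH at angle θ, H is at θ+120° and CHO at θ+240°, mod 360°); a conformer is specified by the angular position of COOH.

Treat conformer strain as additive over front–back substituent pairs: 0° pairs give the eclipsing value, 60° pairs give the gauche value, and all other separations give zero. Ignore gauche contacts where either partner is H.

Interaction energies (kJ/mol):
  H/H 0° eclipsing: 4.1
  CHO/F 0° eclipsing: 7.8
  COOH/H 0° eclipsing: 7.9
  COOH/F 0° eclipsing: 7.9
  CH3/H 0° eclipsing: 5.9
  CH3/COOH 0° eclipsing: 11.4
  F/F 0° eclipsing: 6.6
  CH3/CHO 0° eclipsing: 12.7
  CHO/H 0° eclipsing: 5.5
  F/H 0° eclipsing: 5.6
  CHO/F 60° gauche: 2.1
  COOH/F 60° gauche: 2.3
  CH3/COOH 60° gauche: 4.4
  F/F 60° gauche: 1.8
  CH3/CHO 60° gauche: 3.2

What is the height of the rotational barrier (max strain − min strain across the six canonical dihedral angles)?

COOH at 0° (eclipsed): F(0°)/COOH(0°) eclipsed 7.9; H(120°)/H(120°) eclipsed 4.1; CH3(240°)/CHO(240°) eclipsed 12.7 → 24.7 kJ/mol.
COOH at 60° (staggered): F(0°)/COOH(60°) gauche 2.3; F(0°)/CHO(300°) gauche 2.1; CH3(240°)/CHO(300°) gauche 3.2 → 7.6 kJ/mol.
COOH at 120° (eclipsed): F(0°)/CHO(0°) eclipsed 7.8; H(120°)/COOH(120°) eclipsed 7.9; CH3(240°)/H(240°) eclipsed 5.9 → 21.6 kJ/mol.
COOH at 180° (staggered): F(0°)/CHO(60°) gauche 2.1; CH3(240°)/COOH(180°) gauche 4.4 → 6.5 kJ/mol.
COOH at 240° (eclipsed): F(0°)/H(0°) eclipsed 5.6; H(120°)/CHO(120°) eclipsed 5.5; CH3(240°)/COOH(240°) eclipsed 11.4 → 22.5 kJ/mol.
COOH at 300° (staggered): F(0°)/COOH(300°) gauche 2.3; CH3(240°)/COOH(300°) gauche 4.4; CH3(240°)/CHO(180°) gauche 3.2 → 9.9 kJ/mol.
Max at 0° (24.7 kJ/mol), min at 180° (6.5 kJ/mol); barrier = 18.2 kJ/mol.

18.2 kJ/mol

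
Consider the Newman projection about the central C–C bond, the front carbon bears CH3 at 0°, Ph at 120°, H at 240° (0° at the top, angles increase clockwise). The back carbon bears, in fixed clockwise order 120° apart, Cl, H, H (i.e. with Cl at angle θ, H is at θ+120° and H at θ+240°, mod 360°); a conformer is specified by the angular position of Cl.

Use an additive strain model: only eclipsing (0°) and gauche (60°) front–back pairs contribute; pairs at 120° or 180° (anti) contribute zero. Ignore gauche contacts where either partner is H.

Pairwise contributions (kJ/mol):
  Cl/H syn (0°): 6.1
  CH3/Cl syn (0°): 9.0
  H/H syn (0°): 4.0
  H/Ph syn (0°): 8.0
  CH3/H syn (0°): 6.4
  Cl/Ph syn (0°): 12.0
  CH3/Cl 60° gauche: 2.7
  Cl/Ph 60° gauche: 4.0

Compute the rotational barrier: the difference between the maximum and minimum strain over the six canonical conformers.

Cl at 0° (eclipsed): CH3(0°)/Cl(0°) eclipsed 9.0; Ph(120°)/H(120°) eclipsed 8.0; H(240°)/H(240°) eclipsed 4.0 → 21.0 kJ/mol.
Cl at 60° (staggered): CH3(0°)/Cl(60°) gauche 2.7; Ph(120°)/Cl(60°) gauche 4.0 → 6.7 kJ/mol.
Cl at 120° (eclipsed): CH3(0°)/H(0°) eclipsed 6.4; Ph(120°)/Cl(120°) eclipsed 12.0; H(240°)/H(240°) eclipsed 4.0 → 22.4 kJ/mol.
Cl at 180° (staggered): Ph(120°)/Cl(180°) gauche 4.0 → 4.0 kJ/mol.
Cl at 240° (eclipsed): CH3(0°)/H(0°) eclipsed 6.4; Ph(120°)/H(120°) eclipsed 8.0; H(240°)/Cl(240°) eclipsed 6.1 → 20.5 kJ/mol.
Cl at 300° (staggered): CH3(0°)/Cl(300°) gauche 2.7 → 2.7 kJ/mol.
Max at 120° (22.4 kJ/mol), min at 300° (2.7 kJ/mol); barrier = 19.7 kJ/mol.

19.7 kJ/mol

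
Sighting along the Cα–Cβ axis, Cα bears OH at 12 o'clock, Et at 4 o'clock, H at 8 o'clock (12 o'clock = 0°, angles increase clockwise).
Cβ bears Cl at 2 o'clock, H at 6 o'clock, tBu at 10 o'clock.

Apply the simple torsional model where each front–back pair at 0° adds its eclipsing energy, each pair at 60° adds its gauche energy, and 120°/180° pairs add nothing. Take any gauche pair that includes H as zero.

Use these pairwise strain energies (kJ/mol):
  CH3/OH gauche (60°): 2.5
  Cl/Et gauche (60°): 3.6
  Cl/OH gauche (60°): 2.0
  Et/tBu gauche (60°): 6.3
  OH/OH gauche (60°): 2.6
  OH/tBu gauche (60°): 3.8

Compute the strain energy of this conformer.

9.4 kJ/mol

This conformer (staggered): OH(0°)/Cl(60°) gauche 2.0; OH(0°)/tBu(300°) gauche 3.8; Et(120°)/Cl(60°) gauche 3.6 → 9.4 kJ/mol.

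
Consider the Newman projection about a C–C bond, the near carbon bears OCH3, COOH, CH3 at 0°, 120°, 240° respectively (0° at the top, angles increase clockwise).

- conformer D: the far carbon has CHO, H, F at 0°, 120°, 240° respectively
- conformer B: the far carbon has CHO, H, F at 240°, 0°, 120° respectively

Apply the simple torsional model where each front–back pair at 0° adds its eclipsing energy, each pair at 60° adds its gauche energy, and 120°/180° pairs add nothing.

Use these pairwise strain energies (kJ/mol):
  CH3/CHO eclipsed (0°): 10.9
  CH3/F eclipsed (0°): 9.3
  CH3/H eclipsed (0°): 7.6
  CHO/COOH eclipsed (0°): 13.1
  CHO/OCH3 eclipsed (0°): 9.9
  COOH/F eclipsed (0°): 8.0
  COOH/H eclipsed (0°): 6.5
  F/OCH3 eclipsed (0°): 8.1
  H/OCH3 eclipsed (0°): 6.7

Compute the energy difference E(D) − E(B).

D (eclipsed): OCH3(0°)/CHO(0°) eclipsed 9.9; COOH(120°)/H(120°) eclipsed 6.5; CH3(240°)/F(240°) eclipsed 9.3 → 25.7 kJ/mol.
B (eclipsed): OCH3(0°)/H(0°) eclipsed 6.7; COOH(120°)/F(120°) eclipsed 8.0; CH3(240°)/CHO(240°) eclipsed 10.9 → 25.6 kJ/mol.
E(D) − E(B) = 25.7 − 25.6 = +0.1 kJ/mol.

+0.1 kJ/mol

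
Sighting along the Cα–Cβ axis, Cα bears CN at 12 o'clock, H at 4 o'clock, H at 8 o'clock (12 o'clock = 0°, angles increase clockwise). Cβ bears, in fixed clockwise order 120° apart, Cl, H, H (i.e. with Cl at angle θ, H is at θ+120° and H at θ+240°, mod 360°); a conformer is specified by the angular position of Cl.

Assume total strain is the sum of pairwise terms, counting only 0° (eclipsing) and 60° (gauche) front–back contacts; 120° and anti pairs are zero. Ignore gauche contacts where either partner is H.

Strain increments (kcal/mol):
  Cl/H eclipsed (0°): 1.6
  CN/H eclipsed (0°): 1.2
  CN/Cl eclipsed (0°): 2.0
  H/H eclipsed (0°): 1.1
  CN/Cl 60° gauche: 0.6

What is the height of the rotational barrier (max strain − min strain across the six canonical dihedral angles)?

Cl at 0° (eclipsed): CN(0°)/Cl(0°) eclipsed 2.0; H(120°)/H(120°) eclipsed 1.1; H(240°)/H(240°) eclipsed 1.1 → 4.2 kcal/mol.
Cl at 60° (staggered): CN(0°)/Cl(60°) gauche 0.6 → 0.6 kcal/mol.
Cl at 120° (eclipsed): CN(0°)/H(0°) eclipsed 1.2; H(120°)/Cl(120°) eclipsed 1.6; H(240°)/H(240°) eclipsed 1.1 → 3.9 kcal/mol.
Cl at 180° (staggered): no non-H gauche contacts → 0.0 kcal/mol.
Cl at 240° (eclipsed): CN(0°)/H(0°) eclipsed 1.2; H(120°)/H(120°) eclipsed 1.1; H(240°)/Cl(240°) eclipsed 1.6 → 3.9 kcal/mol.
Cl at 300° (staggered): CN(0°)/Cl(300°) gauche 0.6 → 0.6 kcal/mol.
Max at 0° (4.2 kcal/mol), min at 180° (0.0 kcal/mol); barrier = 4.2 kcal/mol.

4.2 kcal/mol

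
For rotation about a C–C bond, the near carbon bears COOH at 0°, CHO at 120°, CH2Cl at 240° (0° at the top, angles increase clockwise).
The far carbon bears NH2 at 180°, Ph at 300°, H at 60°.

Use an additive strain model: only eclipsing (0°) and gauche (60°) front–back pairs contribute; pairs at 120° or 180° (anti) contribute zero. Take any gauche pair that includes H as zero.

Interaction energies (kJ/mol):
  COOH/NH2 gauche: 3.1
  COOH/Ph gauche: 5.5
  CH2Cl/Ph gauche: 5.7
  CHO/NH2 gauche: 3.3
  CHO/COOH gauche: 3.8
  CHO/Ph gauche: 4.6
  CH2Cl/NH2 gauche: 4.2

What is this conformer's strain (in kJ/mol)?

18.7 kJ/mol

This conformer is staggered. COOH at 0° is gauche with Ph at 300° (5.5); CHO at 120° is gauche with NH2 at 180° (3.3); CH2Cl at 240° is gauche with NH2 at 180° (4.2); CH2Cl at 240° is gauche with Ph at 300° (5.7). Total 18.7 kJ/mol.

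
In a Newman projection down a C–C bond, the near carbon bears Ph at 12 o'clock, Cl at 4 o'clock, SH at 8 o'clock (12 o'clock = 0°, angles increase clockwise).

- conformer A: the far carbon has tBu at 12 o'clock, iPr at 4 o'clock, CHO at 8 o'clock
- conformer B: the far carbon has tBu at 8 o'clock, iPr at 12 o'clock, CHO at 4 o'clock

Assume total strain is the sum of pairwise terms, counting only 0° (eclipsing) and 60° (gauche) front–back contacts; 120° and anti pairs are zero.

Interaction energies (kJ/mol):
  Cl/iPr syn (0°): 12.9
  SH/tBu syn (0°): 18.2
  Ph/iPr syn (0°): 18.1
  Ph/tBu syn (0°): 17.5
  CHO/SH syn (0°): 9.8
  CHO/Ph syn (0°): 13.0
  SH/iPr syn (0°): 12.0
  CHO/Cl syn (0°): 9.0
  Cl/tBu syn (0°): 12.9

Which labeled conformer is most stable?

A is eclipsed. Ph at 0° is eclipsed with tBu at 0° (17.5); Cl at 120° is eclipsed with iPr at 120° (12.9); SH at 240° is eclipsed with CHO at 240° (9.8). Total 40.2 kJ/mol.
B is eclipsed. Ph at 0° is eclipsed with iPr at 0° (18.1); Cl at 120° is eclipsed with CHO at 120° (9.0); SH at 240° is eclipsed with tBu at 240° (18.2). Total 45.3 kJ/mol.
A has the lowest total (40.2 kJ/mol).

A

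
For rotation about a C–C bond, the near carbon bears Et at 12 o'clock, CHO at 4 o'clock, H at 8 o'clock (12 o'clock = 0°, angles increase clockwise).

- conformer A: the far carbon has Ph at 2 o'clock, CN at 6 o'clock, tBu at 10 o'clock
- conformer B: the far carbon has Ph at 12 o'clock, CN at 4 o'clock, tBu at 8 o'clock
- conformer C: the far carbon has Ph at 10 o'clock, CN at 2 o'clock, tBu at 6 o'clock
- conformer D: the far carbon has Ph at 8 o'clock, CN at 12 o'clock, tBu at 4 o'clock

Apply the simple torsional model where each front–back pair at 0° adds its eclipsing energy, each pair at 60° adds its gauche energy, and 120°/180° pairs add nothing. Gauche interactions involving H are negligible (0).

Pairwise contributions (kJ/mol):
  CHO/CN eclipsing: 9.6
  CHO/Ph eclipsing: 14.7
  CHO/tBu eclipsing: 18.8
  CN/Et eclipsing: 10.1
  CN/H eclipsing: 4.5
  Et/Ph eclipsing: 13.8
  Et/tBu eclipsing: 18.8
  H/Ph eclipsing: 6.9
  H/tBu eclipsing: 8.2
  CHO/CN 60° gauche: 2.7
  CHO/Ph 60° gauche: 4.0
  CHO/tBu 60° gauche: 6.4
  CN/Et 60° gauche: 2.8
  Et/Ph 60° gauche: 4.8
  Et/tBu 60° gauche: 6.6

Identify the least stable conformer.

D

A is staggered. Et at 0° is gauche with Ph at 60° (4.8); Et at 0° is gauche with tBu at 300° (6.6); CHO at 120° is gauche with Ph at 60° (4.0); CHO at 120° is gauche with CN at 180° (2.7). Total 18.1 kJ/mol.
B is eclipsed. Et at 0° is eclipsed with Ph at 0° (13.8); CHO at 120° is eclipsed with CN at 120° (9.6); H at 240° is eclipsed with tBu at 240° (8.2). Total 31.6 kJ/mol.
C is staggered. Et at 0° is gauche with Ph at 300° (4.8); Et at 0° is gauche with CN at 60° (2.8); CHO at 120° is gauche with CN at 60° (2.7); CHO at 120° is gauche with tBu at 180° (6.4). Total 16.7 kJ/mol.
D is eclipsed. Et at 0° is eclipsed with CN at 0° (10.1); CHO at 120° is eclipsed with tBu at 120° (18.8); H at 240° is eclipsed with Ph at 240° (6.9). Total 35.8 kJ/mol.
D has the highest total (35.8 kJ/mol).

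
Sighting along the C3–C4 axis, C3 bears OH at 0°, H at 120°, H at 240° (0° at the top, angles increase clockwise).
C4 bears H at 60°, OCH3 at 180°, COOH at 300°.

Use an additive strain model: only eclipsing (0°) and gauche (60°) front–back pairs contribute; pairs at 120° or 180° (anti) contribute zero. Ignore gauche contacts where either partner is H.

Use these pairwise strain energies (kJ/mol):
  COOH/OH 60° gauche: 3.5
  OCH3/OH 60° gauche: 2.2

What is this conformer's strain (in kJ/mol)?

This conformer is staggered. OH at 0° is gauche with COOH at 300° (3.5). Total 3.5 kJ/mol.

3.5 kJ/mol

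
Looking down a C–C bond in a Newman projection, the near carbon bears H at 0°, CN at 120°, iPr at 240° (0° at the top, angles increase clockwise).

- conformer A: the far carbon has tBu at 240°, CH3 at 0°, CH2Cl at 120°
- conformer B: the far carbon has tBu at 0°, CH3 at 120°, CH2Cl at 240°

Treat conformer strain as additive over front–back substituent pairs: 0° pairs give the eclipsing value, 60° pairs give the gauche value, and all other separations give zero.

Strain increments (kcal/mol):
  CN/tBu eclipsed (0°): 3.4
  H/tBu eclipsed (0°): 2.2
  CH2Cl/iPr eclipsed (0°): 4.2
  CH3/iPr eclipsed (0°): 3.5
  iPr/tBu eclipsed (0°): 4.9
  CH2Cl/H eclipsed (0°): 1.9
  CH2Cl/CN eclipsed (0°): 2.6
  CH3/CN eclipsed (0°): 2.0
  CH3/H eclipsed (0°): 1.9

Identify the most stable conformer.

A (eclipsed): H–CH3 eclipsed, CN–CH2Cl eclipsed, iPr–tBu eclipsed; 1.9 + 2.6 + 4.9 = 9.4 kcal/mol.
B (eclipsed): H–tBu eclipsed, CN–CH3 eclipsed, iPr–CH2Cl eclipsed; 2.2 + 2.0 + 4.2 = 8.4 kcal/mol.
B has the lowest total (8.4 kcal/mol).

B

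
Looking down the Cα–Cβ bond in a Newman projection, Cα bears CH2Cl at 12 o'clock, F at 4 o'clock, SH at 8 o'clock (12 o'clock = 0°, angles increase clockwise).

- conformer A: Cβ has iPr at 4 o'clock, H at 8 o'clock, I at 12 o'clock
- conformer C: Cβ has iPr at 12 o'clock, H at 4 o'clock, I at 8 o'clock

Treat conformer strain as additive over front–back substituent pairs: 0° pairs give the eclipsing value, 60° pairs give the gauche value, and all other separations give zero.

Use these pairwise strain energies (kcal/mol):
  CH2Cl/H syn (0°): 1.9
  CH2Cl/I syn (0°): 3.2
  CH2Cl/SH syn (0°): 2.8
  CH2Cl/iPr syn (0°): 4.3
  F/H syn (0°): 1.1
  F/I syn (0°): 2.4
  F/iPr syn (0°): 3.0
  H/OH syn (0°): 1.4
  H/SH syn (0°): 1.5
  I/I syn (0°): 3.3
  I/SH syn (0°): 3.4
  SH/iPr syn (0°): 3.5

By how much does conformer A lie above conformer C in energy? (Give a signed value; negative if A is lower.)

-1.1 kcal/mol

A (eclipsed): CH2Cl(0°)/I(0°) eclipsed 3.2; F(120°)/iPr(120°) eclipsed 3.0; SH(240°)/H(240°) eclipsed 1.5 → 7.7 kcal/mol.
C (eclipsed): CH2Cl(0°)/iPr(0°) eclipsed 4.3; F(120°)/H(120°) eclipsed 1.1; SH(240°)/I(240°) eclipsed 3.4 → 8.8 kcal/mol.
E(A) − E(C) = 7.7 − 8.8 = -1.1 kcal/mol.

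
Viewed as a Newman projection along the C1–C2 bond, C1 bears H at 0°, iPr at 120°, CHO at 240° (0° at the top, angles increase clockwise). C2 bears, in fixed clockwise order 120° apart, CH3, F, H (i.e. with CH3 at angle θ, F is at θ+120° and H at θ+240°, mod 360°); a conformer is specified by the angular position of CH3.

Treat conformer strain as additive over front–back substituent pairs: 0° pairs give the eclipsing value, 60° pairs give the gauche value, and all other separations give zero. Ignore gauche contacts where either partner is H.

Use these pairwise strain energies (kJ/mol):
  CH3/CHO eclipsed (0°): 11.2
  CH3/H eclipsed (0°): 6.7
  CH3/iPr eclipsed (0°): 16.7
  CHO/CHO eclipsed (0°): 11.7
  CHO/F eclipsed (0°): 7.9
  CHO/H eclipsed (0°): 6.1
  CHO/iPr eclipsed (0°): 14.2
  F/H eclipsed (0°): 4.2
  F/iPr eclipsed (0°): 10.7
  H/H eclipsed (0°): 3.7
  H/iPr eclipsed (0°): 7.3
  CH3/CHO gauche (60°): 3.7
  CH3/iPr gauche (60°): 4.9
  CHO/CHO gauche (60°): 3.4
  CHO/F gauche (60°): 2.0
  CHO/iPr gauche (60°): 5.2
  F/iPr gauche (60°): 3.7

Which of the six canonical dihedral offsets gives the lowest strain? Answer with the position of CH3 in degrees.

CH3 at 0° (eclipsed): H(0°)/CH3(0°) eclipsed 6.7; iPr(120°)/F(120°) eclipsed 10.7; CHO(240°)/H(240°) eclipsed 6.1 → 23.5 kJ/mol.
CH3 at 60° (staggered): iPr(120°)/CH3(60°) gauche 4.9; iPr(120°)/F(180°) gauche 3.7; CHO(240°)/F(180°) gauche 2.0 → 10.6 kJ/mol.
CH3 at 120° (eclipsed): H(0°)/H(0°) eclipsed 3.7; iPr(120°)/CH3(120°) eclipsed 16.7; CHO(240°)/F(240°) eclipsed 7.9 → 28.3 kJ/mol.
CH3 at 180° (staggered): iPr(120°)/CH3(180°) gauche 4.9; CHO(240°)/CH3(180°) gauche 3.7; CHO(240°)/F(300°) gauche 2.0 → 10.6 kJ/mol.
CH3 at 240° (eclipsed): H(0°)/F(0°) eclipsed 4.2; iPr(120°)/H(120°) eclipsed 7.3; CHO(240°)/CH3(240°) eclipsed 11.2 → 22.7 kJ/mol.
CH3 at 300° (staggered): iPr(120°)/F(60°) gauche 3.7; CHO(240°)/CH3(300°) gauche 3.7 → 7.4 kJ/mol.
The minimum (7.4 kJ/mol) occurs with CH3 at 300°.

300°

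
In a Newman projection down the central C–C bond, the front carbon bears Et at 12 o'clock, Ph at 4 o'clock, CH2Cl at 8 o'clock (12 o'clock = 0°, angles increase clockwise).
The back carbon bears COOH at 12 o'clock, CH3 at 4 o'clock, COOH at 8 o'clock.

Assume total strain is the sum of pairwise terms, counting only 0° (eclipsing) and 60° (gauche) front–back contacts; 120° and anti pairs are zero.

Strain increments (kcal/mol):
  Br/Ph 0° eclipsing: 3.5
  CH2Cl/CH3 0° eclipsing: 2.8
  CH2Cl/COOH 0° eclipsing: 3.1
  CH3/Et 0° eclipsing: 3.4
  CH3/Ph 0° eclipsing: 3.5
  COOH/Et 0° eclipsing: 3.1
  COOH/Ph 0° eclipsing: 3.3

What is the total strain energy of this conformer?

This conformer is eclipsed. Et at 0° is eclipsed with COOH at 0° (3.1); Ph at 120° is eclipsed with CH3 at 120° (3.5); CH2Cl at 240° is eclipsed with COOH at 240° (3.1). Total 9.7 kcal/mol.

9.7 kcal/mol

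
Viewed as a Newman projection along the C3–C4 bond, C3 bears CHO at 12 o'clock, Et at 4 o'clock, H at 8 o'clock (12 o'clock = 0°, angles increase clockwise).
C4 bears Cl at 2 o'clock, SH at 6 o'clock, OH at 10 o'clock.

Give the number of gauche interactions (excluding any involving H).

Non-H gauche pairs: CHO(0°)/Cl(60°); CHO(0°)/OH(300°); Et(120°)/Cl(60°); Et(120°)/SH(180°) — 4 interactions.

4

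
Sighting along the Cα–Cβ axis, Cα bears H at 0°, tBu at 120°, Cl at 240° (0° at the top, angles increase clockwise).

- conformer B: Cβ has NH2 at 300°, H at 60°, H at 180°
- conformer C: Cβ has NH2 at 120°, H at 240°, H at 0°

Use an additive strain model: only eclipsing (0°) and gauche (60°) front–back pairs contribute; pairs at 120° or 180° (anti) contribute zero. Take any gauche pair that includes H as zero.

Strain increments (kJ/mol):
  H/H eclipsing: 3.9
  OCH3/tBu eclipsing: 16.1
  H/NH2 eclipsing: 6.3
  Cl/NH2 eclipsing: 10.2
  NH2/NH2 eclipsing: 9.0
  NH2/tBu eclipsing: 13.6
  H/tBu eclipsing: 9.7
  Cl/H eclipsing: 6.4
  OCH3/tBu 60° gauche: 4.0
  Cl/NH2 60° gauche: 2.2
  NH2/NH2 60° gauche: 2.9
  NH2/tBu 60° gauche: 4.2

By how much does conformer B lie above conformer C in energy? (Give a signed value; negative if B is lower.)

-21.7 kJ/mol

B is staggered. Cl at 240° is gauche with NH2 at 300° (2.2). Total 2.2 kJ/mol.
C is eclipsed. H at 0° is eclipsed with H at 0° (3.9); tBu at 120° is eclipsed with NH2 at 120° (13.6); Cl at 240° is eclipsed with H at 240° (6.4). Total 23.9 kJ/mol.
E(B) − E(C) = 2.2 − 23.9 = -21.7 kJ/mol.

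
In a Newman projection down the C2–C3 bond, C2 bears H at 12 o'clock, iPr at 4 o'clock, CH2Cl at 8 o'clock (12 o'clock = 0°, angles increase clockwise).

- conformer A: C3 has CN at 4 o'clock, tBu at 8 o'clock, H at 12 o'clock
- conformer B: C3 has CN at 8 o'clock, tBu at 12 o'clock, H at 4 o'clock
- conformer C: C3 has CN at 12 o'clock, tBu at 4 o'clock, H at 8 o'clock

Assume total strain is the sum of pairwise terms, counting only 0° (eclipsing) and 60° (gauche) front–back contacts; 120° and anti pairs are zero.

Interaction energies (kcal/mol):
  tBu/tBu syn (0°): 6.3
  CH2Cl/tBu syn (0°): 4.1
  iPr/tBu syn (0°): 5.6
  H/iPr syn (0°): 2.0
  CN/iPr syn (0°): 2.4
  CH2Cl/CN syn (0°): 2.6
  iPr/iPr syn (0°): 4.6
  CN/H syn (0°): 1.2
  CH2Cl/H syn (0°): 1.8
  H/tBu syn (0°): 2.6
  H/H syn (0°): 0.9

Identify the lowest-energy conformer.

B

A (eclipsed): H(0°)/H(0°) eclipsed 0.9; iPr(120°)/CN(120°) eclipsed 2.4; CH2Cl(240°)/tBu(240°) eclipsed 4.1 → 7.4 kcal/mol.
B (eclipsed): H(0°)/tBu(0°) eclipsed 2.6; iPr(120°)/H(120°) eclipsed 2.0; CH2Cl(240°)/CN(240°) eclipsed 2.6 → 7.2 kcal/mol.
C (eclipsed): H(0°)/CN(0°) eclipsed 1.2; iPr(120°)/tBu(120°) eclipsed 5.6; CH2Cl(240°)/H(240°) eclipsed 1.8 → 8.6 kcal/mol.
B has the lowest total (7.2 kcal/mol).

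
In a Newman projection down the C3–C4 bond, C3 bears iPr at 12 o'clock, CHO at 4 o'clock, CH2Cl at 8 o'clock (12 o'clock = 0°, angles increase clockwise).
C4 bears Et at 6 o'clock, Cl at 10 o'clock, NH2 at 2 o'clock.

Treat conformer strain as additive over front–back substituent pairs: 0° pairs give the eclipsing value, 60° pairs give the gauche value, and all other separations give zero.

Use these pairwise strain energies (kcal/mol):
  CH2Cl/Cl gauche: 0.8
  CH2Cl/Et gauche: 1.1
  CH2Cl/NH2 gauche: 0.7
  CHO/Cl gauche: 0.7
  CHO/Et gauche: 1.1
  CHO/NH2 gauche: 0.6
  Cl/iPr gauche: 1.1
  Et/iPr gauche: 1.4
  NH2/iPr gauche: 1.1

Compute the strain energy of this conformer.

This conformer is staggered. iPr at 0° is gauche with Cl at 300° (1.1); iPr at 0° is gauche with NH2 at 60° (1.1); CHO at 120° is gauche with Et at 180° (1.1); CHO at 120° is gauche with NH2 at 60° (0.6); CH2Cl at 240° is gauche with Et at 180° (1.1); CH2Cl at 240° is gauche with Cl at 300° (0.8). Total 5.8 kcal/mol.

5.8 kcal/mol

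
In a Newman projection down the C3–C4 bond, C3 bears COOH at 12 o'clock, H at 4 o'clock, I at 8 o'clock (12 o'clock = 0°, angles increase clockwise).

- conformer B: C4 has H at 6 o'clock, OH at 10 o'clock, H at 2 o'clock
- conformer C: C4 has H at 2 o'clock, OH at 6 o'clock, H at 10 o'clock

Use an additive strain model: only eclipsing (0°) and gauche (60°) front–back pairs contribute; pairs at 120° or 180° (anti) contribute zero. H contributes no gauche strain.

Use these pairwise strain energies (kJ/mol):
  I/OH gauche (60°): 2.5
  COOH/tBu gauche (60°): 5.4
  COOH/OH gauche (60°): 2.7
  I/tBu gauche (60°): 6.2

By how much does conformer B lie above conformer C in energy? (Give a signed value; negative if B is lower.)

+2.7 kJ/mol

B (staggered): COOH–OH gauche, I–OH gauche; 2.7 + 2.5 = 5.2 kJ/mol.
C (staggered): I–OH gauche; 2.5 = 2.5 kJ/mol.
E(B) − E(C) = 5.2 − 2.5 = +2.7 kJ/mol.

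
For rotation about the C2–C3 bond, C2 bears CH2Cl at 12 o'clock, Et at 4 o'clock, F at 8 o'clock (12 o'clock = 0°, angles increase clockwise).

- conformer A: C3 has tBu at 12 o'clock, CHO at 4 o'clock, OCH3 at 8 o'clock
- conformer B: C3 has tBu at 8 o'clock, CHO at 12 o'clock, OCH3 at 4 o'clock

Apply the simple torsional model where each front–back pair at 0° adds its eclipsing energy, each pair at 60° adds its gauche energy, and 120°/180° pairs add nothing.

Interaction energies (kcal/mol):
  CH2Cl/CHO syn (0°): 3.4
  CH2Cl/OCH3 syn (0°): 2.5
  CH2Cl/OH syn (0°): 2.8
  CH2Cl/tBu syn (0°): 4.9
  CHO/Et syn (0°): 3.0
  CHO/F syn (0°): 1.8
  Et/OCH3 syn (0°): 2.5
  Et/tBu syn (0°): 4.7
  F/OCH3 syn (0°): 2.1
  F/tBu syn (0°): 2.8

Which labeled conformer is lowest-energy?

B

A is eclipsed. CH2Cl at 0° is eclipsed with tBu at 0° (4.9); Et at 120° is eclipsed with CHO at 120° (3.0); F at 240° is eclipsed with OCH3 at 240° (2.1). Total 10.0 kcal/mol.
B is eclipsed. CH2Cl at 0° is eclipsed with CHO at 0° (3.4); Et at 120° is eclipsed with OCH3 at 120° (2.5); F at 240° is eclipsed with tBu at 240° (2.8). Total 8.7 kcal/mol.
B has the lowest total (8.7 kcal/mol).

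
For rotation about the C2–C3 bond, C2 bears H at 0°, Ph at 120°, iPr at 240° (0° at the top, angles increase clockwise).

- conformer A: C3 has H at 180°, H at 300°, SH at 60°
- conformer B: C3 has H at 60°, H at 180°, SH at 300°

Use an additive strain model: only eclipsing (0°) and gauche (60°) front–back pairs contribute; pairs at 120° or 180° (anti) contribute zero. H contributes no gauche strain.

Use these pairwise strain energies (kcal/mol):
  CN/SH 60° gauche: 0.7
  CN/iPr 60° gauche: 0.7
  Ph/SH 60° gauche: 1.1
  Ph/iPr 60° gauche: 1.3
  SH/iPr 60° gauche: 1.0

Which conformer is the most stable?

A (staggered): Ph(120°)/SH(60°) gauche 1.1 → 1.1 kcal/mol.
B (staggered): iPr(240°)/SH(300°) gauche 1.0 → 1.0 kcal/mol.
B has the lowest total (1.0 kcal/mol).

B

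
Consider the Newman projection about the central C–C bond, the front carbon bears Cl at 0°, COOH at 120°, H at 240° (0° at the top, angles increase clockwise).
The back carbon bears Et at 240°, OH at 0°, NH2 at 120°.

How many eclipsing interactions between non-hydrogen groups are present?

Non-H eclipsing pairs: Cl(0°)/OH(0°); COOH(120°)/NH2(120°) — 2 interactions.

2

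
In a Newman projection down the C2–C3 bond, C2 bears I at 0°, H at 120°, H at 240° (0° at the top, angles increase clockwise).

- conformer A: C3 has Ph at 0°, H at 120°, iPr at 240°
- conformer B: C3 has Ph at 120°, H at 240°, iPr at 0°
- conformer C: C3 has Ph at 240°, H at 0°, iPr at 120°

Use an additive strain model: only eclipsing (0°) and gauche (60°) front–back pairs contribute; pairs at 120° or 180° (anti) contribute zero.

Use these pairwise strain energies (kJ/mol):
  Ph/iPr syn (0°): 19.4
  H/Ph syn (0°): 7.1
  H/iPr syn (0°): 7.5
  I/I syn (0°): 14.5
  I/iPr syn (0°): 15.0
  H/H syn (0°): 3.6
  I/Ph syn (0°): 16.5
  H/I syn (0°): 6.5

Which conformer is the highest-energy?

A is eclipsed. I at 0° is eclipsed with Ph at 0° (16.5); H at 120° is eclipsed with H at 120° (3.6); H at 240° is eclipsed with iPr at 240° (7.5). Total 27.6 kJ/mol.
B is eclipsed. I at 0° is eclipsed with iPr at 0° (15.0); H at 120° is eclipsed with Ph at 120° (7.1); H at 240° is eclipsed with H at 240° (3.6). Total 25.7 kJ/mol.
C is eclipsed. I at 0° is eclipsed with H at 0° (6.5); H at 120° is eclipsed with iPr at 120° (7.5); H at 240° is eclipsed with Ph at 240° (7.1). Total 21.1 kJ/mol.
A has the highest total (27.6 kJ/mol).

A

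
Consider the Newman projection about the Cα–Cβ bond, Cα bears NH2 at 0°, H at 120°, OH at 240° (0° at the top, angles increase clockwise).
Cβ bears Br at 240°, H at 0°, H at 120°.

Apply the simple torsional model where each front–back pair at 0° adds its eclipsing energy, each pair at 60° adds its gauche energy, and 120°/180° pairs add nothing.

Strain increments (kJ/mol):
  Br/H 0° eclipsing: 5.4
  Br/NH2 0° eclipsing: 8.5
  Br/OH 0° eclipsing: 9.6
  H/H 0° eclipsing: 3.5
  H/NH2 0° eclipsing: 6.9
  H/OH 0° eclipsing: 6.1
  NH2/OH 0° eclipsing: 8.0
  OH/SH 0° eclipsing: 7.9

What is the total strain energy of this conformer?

This conformer (eclipsed): NH2–H eclipsed, H–H eclipsed, OH–Br eclipsed; 6.9 + 3.5 + 9.6 = 20.0 kJ/mol.

20.0 kJ/mol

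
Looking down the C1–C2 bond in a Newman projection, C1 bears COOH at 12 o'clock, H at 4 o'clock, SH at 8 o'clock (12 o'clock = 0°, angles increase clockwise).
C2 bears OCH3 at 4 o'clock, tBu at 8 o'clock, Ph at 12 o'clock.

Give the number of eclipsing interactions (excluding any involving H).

2

Non-H eclipsing pairs: COOH(0°)/Ph(0°); SH(240°)/tBu(240°) — 2 interactions.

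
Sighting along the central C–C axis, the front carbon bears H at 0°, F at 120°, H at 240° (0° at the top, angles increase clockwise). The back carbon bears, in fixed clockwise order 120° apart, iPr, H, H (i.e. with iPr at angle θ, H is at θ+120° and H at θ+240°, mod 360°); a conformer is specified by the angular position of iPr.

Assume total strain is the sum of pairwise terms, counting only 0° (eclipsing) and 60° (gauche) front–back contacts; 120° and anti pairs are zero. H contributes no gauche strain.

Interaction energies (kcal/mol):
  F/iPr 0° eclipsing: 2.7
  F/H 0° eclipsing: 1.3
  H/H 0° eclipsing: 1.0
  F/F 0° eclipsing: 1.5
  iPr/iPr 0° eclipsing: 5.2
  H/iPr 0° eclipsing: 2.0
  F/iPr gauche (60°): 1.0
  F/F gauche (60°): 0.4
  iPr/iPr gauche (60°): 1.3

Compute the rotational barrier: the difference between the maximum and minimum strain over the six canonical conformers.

4.7 kcal/mol

iPr at 0° (eclipsed): H(0°)/iPr(0°) eclipsed 2.0; F(120°)/H(120°) eclipsed 1.3; H(240°)/H(240°) eclipsed 1.0 → 4.3 kcal/mol.
iPr at 60° (staggered): F(120°)/iPr(60°) gauche 1.0 → 1.0 kcal/mol.
iPr at 120° (eclipsed): H(0°)/H(0°) eclipsed 1.0; F(120°)/iPr(120°) eclipsed 2.7; H(240°)/H(240°) eclipsed 1.0 → 4.7 kcal/mol.
iPr at 180° (staggered): F(120°)/iPr(180°) gauche 1.0 → 1.0 kcal/mol.
iPr at 240° (eclipsed): H(0°)/H(0°) eclipsed 1.0; F(120°)/H(120°) eclipsed 1.3; H(240°)/iPr(240°) eclipsed 2.0 → 4.3 kcal/mol.
iPr at 300° (staggered): no non-H gauche contacts → 0.0 kcal/mol.
Max at 120° (4.7 kcal/mol), min at 300° (0.0 kcal/mol); barrier = 4.7 kcal/mol.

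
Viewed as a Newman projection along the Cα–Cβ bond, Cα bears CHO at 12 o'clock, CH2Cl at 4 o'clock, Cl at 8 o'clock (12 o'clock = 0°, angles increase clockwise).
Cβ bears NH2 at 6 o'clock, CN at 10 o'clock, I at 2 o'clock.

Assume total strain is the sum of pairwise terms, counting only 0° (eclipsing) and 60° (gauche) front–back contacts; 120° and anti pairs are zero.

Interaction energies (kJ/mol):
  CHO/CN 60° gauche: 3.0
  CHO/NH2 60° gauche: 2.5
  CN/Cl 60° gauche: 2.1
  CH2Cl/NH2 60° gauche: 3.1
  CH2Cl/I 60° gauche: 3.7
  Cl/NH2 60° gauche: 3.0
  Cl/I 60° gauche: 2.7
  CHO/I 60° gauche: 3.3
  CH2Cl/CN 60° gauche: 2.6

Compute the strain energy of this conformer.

18.2 kJ/mol

This conformer (staggered): CHO(0°)/CN(300°) gauche 3.0; CHO(0°)/I(60°) gauche 3.3; CH2Cl(120°)/NH2(180°) gauche 3.1; CH2Cl(120°)/I(60°) gauche 3.7; Cl(240°)/NH2(180°) gauche 3.0; Cl(240°)/CN(300°) gauche 2.1 → 18.2 kJ/mol.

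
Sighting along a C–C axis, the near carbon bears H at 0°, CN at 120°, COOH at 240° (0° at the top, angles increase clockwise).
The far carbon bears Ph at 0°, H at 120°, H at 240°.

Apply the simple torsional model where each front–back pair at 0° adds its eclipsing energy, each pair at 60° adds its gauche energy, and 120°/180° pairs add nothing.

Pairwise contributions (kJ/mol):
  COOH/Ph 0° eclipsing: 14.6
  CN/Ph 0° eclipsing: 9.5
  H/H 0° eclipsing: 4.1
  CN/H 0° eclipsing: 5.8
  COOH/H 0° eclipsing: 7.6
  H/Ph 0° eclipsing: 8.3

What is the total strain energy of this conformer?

21.7 kJ/mol

This conformer (eclipsed): H–Ph eclipsed, CN–H eclipsed, COOH–H eclipsed; 8.3 + 5.8 + 7.6 = 21.7 kJ/mol.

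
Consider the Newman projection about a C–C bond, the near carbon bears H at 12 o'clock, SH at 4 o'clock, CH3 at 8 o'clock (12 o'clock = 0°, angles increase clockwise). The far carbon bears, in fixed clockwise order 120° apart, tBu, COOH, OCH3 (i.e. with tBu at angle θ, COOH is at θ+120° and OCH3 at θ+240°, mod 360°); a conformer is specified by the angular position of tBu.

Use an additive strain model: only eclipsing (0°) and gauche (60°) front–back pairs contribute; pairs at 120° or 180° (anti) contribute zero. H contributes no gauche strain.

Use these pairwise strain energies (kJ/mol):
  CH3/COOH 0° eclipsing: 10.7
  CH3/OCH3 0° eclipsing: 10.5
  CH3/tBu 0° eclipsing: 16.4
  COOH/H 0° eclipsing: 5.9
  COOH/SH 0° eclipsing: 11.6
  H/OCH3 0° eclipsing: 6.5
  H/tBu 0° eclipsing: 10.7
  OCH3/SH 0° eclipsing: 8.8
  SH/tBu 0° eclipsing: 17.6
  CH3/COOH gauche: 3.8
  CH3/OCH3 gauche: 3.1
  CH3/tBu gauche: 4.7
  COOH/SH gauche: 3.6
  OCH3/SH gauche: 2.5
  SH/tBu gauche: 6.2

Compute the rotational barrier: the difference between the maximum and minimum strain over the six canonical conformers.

tBu at 0° (eclipsed): H(0°)/tBu(0°) eclipsed 10.7; SH(120°)/COOH(120°) eclipsed 11.6; CH3(240°)/OCH3(240°) eclipsed 10.5 → 32.8 kJ/mol.
tBu at 60° (staggered): SH(120°)/tBu(60°) gauche 6.2; SH(120°)/COOH(180°) gauche 3.6; CH3(240°)/COOH(180°) gauche 3.8; CH3(240°)/OCH3(300°) gauche 3.1 → 16.7 kJ/mol.
tBu at 120° (eclipsed): H(0°)/OCH3(0°) eclipsed 6.5; SH(120°)/tBu(120°) eclipsed 17.6; CH3(240°)/COOH(240°) eclipsed 10.7 → 34.8 kJ/mol.
tBu at 180° (staggered): SH(120°)/tBu(180°) gauche 6.2; SH(120°)/OCH3(60°) gauche 2.5; CH3(240°)/tBu(180°) gauche 4.7; CH3(240°)/COOH(300°) gauche 3.8 → 17.2 kJ/mol.
tBu at 240° (eclipsed): H(0°)/COOH(0°) eclipsed 5.9; SH(120°)/OCH3(120°) eclipsed 8.8; CH3(240°)/tBu(240°) eclipsed 16.4 → 31.1 kJ/mol.
tBu at 300° (staggered): SH(120°)/COOH(60°) gauche 3.6; SH(120°)/OCH3(180°) gauche 2.5; CH3(240°)/tBu(300°) gauche 4.7; CH3(240°)/OCH3(180°) gauche 3.1 → 13.9 kJ/mol.
Max at 120° (34.8 kJ/mol), min at 300° (13.9 kJ/mol); barrier = 20.9 kJ/mol.

20.9 kJ/mol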